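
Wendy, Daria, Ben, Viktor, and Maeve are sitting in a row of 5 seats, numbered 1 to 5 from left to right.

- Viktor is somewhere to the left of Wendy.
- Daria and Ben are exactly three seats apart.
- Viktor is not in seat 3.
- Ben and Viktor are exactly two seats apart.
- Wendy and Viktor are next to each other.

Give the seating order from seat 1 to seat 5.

From clue 1: Wendy is in {2,3,4,5}.
From clues 1–2: Wendy is in {3,4,5}.
From clues 1–3: Viktor is in {1,2}.
From clues 1–4: Daria → seat 1, Viktor → seat 2, Ben → seat 4.
From clues 1–5: Wendy → seat 3, Maeve → seat 5.

Daria, Viktor, Wendy, Ben, Maeve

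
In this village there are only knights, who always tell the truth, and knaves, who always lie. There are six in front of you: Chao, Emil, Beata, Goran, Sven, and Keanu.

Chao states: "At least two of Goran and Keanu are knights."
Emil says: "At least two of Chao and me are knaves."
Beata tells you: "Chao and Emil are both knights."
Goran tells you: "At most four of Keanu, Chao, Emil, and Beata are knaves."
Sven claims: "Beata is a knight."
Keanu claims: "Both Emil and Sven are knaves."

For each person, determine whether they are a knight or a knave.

Regardless of anyone's role, Goran's statement is true, so Goran is a knight.
Consider Chao. Suppose Chao is a knave.
Then whichever role Emil has, Emil's statement has the wrong truth value — contradiction.
So Chao is a knight.
With that fixed, Emil's statement is false, so Emil is a knave.
With that fixed, Beata's statement is false, so Beata is a knave.
With that fixed, Sven's statement is false, so Sven is a knave.
With that fixed, Keanu's statement is true, so Keanu is a knight.

Chao: knight, Emil: knave, Beata: knave, Goran: knight, Sven: knave, Keanu: knight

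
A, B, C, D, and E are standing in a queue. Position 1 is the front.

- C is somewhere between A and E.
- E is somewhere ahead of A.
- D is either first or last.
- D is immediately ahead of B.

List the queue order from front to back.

D, B, E, C, A

From clue 1: C is in {2,3,4}.
From clues 1–2: A is in {3,4,5}.
From clues 1–3: D is in {1,5}.
From clues 1–4: D → position 1, B → position 2, E → position 3, C → position 4, A → position 5.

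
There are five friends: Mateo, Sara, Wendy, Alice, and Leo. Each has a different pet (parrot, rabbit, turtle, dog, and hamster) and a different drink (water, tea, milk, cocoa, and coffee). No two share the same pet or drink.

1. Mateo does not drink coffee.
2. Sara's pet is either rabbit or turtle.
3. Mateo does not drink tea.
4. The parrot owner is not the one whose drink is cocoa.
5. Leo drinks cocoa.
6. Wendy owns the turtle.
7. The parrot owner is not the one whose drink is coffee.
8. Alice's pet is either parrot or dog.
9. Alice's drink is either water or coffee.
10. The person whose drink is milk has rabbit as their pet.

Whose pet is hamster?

With clues 1–2, Sara is impossible for the one with pet hamster.
With clues 1–6, Wendy is impossible for the one with pet hamster.
With clues 1–8, Alice is impossible for the one with pet hamster.
With clues 1–10, Mateo is impossible for the one with pet hamster.
That leaves Leo.

Leo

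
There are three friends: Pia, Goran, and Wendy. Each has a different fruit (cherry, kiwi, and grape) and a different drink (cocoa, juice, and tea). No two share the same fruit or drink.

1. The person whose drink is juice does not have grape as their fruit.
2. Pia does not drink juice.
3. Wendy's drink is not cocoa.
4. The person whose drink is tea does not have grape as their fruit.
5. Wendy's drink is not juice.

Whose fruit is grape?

Pia

With clues 1–4, Wendy is impossible for the one with fruit grape.
With clues 1–5, Goran is impossible for the one with fruit grape.
That leaves Pia.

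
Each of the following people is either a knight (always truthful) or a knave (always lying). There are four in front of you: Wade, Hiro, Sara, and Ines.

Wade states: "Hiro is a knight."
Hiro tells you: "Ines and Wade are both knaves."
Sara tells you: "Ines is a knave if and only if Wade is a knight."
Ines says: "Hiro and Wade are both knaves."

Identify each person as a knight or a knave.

Wade: knave, Hiro: knave, Sara: knight, Ines: knight

Consider Wade. Suppose Wade is a knight.
Then no assignment of the remaining roles makes every statement match its speaker's type — contradiction.
So Wade is a knave.
Consider Hiro. Suppose Hiro is a knight.
Then Wade's statement comes out true, contradicting Wade being a knave.
So Hiro is a knave.
With that fixed, Ines's statement is true, so Ines is a knight.
With that fixed, Sara's statement is true, so Sara is a knight.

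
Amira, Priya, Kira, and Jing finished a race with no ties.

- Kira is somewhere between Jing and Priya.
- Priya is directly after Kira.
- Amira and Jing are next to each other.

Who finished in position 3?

Kira

With clues 1–2, Amira and Jing are ruled out for place 3.
With clues 1–3, Priya is ruled out for place 3.
So place 3 is Kira.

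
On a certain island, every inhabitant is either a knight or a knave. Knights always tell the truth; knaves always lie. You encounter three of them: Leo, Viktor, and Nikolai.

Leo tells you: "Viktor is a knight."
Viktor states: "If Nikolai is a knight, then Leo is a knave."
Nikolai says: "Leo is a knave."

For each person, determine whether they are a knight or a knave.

Consider Leo. Suppose Leo is a knave.
Then no assignment of the remaining roles makes every statement match its speaker's type — contradiction.
So Leo is a knight.
With that fixed, Nikolai's statement is false, so Nikolai is a knave.
With that fixed, Viktor's statement is true, so Viktor is a knight.

Leo: knight, Viktor: knight, Nikolai: knave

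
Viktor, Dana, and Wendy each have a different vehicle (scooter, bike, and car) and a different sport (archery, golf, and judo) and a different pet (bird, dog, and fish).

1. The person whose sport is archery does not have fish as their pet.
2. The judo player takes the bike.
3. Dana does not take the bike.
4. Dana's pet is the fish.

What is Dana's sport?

golf

With clues 1–3, judo is impossible for Dana's sport.
With clues 1–4, archery is impossible for Dana's sport.
That leaves golf.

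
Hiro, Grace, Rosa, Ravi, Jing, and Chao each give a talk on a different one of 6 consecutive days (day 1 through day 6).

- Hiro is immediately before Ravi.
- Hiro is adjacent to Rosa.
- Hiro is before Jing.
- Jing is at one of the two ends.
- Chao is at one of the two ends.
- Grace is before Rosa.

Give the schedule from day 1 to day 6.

Chao, Grace, Rosa, Hiro, Ravi, Jing

From clue 1: Hiro is in {1,2,3,4,5}.
From clues 1–2: Hiro is in {2,3,4,5}.
From clues 1–3: Hiro is in {2,3,4}.
From clues 1–4: Jing → day 6.
From clues 1–5: Chao → day 1.
From clues 1–6: Grace → day 2, Rosa → day 3, Hiro → day 4, Ravi → day 5.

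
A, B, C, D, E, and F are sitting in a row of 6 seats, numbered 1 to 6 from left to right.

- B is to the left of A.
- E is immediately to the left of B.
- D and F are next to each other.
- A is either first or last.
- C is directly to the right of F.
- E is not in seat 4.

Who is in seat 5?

With clues 1–2, E is ruled out for seat 5.
With clues 1–4, A is ruled out for seat 5.
With clues 1–5, D and F are ruled out for seat 5.
With clues 1–6, B is ruled out for seat 5.
So seat 5 is C.

C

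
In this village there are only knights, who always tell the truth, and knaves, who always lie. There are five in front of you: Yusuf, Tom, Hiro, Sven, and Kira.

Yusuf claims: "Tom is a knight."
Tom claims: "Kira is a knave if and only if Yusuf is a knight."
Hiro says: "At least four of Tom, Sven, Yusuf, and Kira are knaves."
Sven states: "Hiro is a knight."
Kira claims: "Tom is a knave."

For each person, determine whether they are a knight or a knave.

Consider Yusuf. Suppose Yusuf is a knave.
Then no assignment of the remaining roles makes every statement match its speaker's type — contradiction.
So Yusuf is a knight.
With that fixed, Hiro's statement is false, so Hiro is a knave.
With that fixed, Sven's statement is false, so Sven is a knave.
Consider Tom. Suppose Tom is a knave.
Then Yusuf's statement comes out false, contradicting Yusuf being a knight.
So Tom is a knight.
With that fixed, Kira's statement is false, so Kira is a knave.

Yusuf: knight, Tom: knight, Hiro: knave, Sven: knave, Kira: knave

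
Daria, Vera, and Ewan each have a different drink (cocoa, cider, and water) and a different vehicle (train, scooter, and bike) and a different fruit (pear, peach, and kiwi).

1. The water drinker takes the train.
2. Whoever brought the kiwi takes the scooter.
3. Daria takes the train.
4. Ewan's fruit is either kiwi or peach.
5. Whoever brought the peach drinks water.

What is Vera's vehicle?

bike

With clues 1–3, train is impossible for Vera's vehicle.
With clues 1–5, scooter is impossible for Vera's vehicle.
That leaves bike.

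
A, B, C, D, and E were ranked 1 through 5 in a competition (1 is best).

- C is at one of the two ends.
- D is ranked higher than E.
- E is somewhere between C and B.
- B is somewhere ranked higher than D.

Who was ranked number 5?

With clues 1–2, D is ruled out for rank 5.
With clues 1–3, E is ruled out for rank 5.
With clues 1–4, A and B are ruled out for rank 5.
So rank 5 is C.

C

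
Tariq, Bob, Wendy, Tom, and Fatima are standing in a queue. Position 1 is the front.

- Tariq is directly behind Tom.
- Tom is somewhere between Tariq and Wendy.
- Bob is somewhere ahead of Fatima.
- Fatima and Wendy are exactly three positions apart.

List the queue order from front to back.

Bob, Wendy, Tom, Tariq, Fatima

From clue 1: Tariq is in {2,3,4,5}.
From clues 1–2: Tariq is in {3,4,5}.
From clues 1–4: Bob → position 1, Wendy → position 2, Tom → position 3, Tariq → position 4, Fatima → position 5.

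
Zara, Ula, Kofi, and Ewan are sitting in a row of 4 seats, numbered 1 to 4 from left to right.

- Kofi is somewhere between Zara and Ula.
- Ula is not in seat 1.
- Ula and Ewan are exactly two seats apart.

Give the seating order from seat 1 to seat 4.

From clue 1: Kofi is in {2,3}.
From clues 1–3: Zara → seat 1, Ewan → seat 2, Kofi → seat 3, Ula → seat 4.

Zara, Ewan, Kofi, Ula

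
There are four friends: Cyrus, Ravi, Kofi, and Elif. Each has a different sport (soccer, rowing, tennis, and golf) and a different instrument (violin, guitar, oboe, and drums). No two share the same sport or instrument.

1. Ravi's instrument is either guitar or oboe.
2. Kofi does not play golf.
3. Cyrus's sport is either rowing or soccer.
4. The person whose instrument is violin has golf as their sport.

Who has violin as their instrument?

Clue 1 rules out Ravi for the one with instrument violin.
With clues 1–4, Cyrus and Kofi are impossible for the one with instrument violin.
That leaves Elif.

Elif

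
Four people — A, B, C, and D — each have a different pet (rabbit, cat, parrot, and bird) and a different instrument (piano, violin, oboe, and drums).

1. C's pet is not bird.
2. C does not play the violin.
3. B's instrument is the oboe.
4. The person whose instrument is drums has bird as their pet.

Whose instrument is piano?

C

With clues 1–3, B is impossible for the one with instrument piano.
With clues 1–4, A and D are impossible for the one with instrument piano.
That leaves C.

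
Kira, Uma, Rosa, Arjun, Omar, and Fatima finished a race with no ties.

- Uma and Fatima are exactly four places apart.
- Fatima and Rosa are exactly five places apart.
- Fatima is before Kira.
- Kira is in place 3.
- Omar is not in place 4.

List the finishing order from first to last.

From clue 1: Uma is in {1,2,5,6}.
From clues 1–2: Uma is in {2,5}.
From clues 1–3: Fatima → place 1, Uma → place 5, Rosa → place 6.
From clues 1–4: Kira → place 3.
From clues 1–5: Omar → place 2, Arjun → place 4.

Fatima, Omar, Kira, Arjun, Uma, Rosa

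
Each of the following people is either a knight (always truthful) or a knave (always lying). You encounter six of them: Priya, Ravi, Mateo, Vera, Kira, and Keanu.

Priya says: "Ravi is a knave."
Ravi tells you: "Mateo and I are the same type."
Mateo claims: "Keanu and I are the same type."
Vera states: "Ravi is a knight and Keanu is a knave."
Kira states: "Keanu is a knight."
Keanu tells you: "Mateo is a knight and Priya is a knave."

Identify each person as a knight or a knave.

Priya: knave, Ravi: knight, Mateo: knight, Vera: knave, Kira: knight, Keanu: knight

Consider Priya. Suppose Priya is a knight.
Then no assignment of the remaining roles makes every statement match its speaker's type — contradiction.
So Priya is a knave.
Consider Ravi. Suppose Ravi is a knave.
Then Priya's statement comes out true, contradicting Priya being a knave.
So Ravi is a knight.
Consider Mateo. Suppose Mateo is a knave.
Then Ravi's statement comes out false, contradicting Ravi being a knight.
So Mateo is a knight.
With that fixed, Keanu's statement is true, so Keanu is a knight.
With that fixed, Vera's statement is false, so Vera is a knave.
With that fixed, Kira's statement is true, so Kira is a knight.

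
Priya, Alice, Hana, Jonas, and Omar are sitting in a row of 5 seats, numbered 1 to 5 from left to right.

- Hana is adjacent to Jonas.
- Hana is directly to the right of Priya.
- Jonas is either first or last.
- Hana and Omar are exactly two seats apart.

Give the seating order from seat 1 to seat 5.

From clues 1–2: Priya is in {1,2,3}.
From clues 1–3: Priya → seat 3, Hana → seat 4, Jonas → seat 5.
From clues 1–4: Alice → seat 1, Omar → seat 2.

Alice, Omar, Priya, Hana, Jonas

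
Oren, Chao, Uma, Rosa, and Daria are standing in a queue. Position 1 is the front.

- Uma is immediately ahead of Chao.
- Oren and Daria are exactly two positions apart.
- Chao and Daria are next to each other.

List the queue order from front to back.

From clue 1: Chao is in {2,3,4,5}.
From clues 1–2: Chao is in {2,5}.
From clues 1–3: Uma → position 1, Chao → position 2, Daria → position 3, Rosa → position 4, Oren → position 5.

Uma, Chao, Daria, Rosa, Oren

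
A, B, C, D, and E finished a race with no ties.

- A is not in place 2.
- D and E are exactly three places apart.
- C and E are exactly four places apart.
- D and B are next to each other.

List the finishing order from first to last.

From clue 1: A is in {1,3,4,5}.
From clues 1–3: A is in {3,4}.
From clues 1–4: C → place 1, D → place 2, B → place 3, A → place 4, E → place 5.

C, D, B, A, E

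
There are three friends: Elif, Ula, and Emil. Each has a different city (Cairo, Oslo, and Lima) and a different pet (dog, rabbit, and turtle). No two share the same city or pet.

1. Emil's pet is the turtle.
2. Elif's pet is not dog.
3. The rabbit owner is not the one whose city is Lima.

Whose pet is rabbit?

Elif

Clue 1 rules out Emil for the one with pet rabbit.
With clues 1–2, Ula is impossible for the one with pet rabbit.
That leaves Elif.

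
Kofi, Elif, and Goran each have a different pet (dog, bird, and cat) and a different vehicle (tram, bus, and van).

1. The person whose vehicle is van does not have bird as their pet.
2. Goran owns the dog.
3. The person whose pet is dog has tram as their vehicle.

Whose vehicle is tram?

With clues 1–3, Elif and Kofi are impossible for the one with vehicle tram.
That leaves Goran.

Goran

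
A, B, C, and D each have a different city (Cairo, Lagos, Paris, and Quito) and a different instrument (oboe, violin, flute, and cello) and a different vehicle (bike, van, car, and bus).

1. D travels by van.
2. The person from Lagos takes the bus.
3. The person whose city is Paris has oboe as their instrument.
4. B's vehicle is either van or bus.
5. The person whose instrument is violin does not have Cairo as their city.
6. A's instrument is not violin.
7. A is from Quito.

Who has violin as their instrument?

With clues 1–6, A is impossible for the one with instrument violin.
With clues 1–7, C and D are impossible for the one with instrument violin.
That leaves B.

B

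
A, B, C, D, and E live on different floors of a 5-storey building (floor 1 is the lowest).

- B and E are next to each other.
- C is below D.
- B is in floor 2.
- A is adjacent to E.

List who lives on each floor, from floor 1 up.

C, B, E, A, D

From clues 1–2: C is in {1,2,3,4}.
From clues 1–3: B → floor 2.
From clues 1–4: C → floor 1, E → floor 3, A → floor 4, D → floor 5.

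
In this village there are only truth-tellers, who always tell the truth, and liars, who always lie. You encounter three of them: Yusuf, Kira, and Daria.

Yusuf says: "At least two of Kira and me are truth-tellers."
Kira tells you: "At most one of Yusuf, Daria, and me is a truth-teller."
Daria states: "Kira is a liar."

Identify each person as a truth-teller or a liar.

Yusuf: liar, Kira: truth-teller, Daria: liar

Consider Yusuf. Suppose Yusuf is a truth-teller.
Then no assignment of the remaining roles makes every statement match its speaker's type — contradiction.
So Yusuf is a liar.
Consider Kira. Suppose Kira is a liar.
Then Kira's own statement would have to be false, but it can't be — contradiction.
So Kira is a truth-teller.
With that fixed, Daria's statement is false, so Daria is a liar.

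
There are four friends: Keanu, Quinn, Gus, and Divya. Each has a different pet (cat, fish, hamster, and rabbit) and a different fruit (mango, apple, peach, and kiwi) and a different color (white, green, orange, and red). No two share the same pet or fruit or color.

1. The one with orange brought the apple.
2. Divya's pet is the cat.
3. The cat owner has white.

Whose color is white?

With clues 1–3, Gus, Keanu, and Quinn are impossible for the one with color white.
That leaves Divya.

Divya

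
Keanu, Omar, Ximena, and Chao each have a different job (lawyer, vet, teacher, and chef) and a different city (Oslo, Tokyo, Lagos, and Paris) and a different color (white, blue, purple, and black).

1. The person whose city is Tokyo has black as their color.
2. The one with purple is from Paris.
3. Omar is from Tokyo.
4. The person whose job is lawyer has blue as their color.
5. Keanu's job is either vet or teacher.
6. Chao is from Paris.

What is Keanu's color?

With clues 1–3, black is impossible for Keanu's color.
With clues 1–5, blue is impossible for Keanu's color.
With clues 1–6, purple is impossible for Keanu's color.
That leaves white.

white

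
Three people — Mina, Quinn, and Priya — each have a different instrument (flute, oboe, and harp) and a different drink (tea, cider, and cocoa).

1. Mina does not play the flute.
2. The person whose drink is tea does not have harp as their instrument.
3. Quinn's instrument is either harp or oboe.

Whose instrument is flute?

Clue 1 rules out Mina for the one with instrument flute.
With clues 1–3, Quinn is impossible for the one with instrument flute.
That leaves Priya.

Priya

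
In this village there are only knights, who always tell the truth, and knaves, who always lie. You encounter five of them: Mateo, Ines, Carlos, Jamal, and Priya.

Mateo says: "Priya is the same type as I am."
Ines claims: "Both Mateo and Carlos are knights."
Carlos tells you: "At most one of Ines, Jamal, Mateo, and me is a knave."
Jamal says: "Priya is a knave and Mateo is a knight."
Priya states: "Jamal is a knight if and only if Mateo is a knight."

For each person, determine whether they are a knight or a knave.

Consider Mateo. Suppose Mateo is a knight.
Then no assignment of the remaining roles makes every statement match its speaker's type — contradiction.
So Mateo is a knave.
With that fixed, Ines's statement is false, so Ines is a knave.
With that fixed, Carlos's statement is false, so Carlos is a knave.
With that fixed, Jamal's statement is false, so Jamal is a knave.
With that fixed, Priya's statement is true, so Priya is a knight.

Mateo: knave, Ines: knave, Carlos: knave, Jamal: knave, Priya: knight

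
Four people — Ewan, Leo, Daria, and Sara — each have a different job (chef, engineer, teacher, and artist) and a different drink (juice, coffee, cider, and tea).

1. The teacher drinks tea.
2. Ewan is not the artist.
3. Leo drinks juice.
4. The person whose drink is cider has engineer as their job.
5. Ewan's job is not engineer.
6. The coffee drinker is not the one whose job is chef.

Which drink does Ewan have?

With clues 1–3, juice is impossible for Ewan's drink.
With clues 1–5, cider is impossible for Ewan's drink.
With clues 1–6, coffee is impossible for Ewan's drink.
That leaves tea.

tea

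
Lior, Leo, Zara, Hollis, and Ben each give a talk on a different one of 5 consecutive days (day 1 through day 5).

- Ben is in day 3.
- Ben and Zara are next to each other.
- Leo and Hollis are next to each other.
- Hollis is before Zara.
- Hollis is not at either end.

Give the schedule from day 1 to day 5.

Leo, Hollis, Ben, Zara, Lior

From clue 1: Ben → day 3.
From clues 1–2: Zara is in {2,4}.
From clues 1–3: Lior is in {1,5}.
From clues 1–4: Zara → day 4, Lior → day 5.
From clues 1–5: Leo → day 1, Hollis → day 2.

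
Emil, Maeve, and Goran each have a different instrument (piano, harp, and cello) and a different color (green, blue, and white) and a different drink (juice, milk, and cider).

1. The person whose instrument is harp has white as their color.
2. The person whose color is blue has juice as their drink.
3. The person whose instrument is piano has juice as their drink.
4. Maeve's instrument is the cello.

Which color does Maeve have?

With clues 1–4, blue and white are impossible for Maeve's color.
That leaves green.

green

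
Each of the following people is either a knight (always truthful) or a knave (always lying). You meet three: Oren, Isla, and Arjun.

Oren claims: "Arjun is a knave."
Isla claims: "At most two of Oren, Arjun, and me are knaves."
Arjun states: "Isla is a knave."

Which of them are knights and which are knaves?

Consider Oren. Suppose Oren is a knave.
Then no assignment of the remaining roles makes every statement match its speaker's type — contradiction.
So Oren is a knight.
With that fixed, Isla's statement is true, so Isla is a knight.
With that fixed, Arjun's statement is false, so Arjun is a knave.

Oren: knight, Isla: knight, Arjun: knave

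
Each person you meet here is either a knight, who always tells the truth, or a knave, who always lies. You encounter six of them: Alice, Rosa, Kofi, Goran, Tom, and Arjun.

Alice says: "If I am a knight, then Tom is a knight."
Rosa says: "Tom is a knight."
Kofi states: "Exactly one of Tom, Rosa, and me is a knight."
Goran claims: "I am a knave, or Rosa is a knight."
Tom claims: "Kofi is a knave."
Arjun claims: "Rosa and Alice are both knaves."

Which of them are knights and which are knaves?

Consider Alice. Suppose Alice is a knave.
Then Alice's own statement would have to be false, but it can't be — contradiction.
So Alice is a knight.
With that fixed, Arjun's statement is false, so Arjun is a knave.
Consider Rosa. Suppose Rosa is a knave.
Then whichever role Goran has, Goran's statement has the wrong truth value — contradiction.
So Rosa is a knight.
With that fixed, Goran's statement is true, so Goran is a knight.
Consider Kofi. Suppose Kofi is a knight.
Then Kofi's own statement would have to be true, but it can't be — contradiction.
So Kofi is a knave.
With that fixed, Tom's statement is true, so Tom is a knight.

Alice: knight, Rosa: knight, Kofi: knave, Goran: knight, Tom: knight, Arjun: knave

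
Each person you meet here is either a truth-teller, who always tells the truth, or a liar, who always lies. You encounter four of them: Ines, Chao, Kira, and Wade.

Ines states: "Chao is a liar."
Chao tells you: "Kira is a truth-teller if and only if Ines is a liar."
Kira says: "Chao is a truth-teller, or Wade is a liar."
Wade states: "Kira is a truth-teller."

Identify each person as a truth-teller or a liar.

Consider Ines. Suppose Ines is a truth-teller.
Then no assignment of the remaining roles makes every statement match its speaker's type — contradiction.
So Ines is a liar.
Consider Chao. Suppose Chao is a liar.
Then Ines's statement comes out true, contradicting Ines being a liar.
So Chao is a truth-teller.
With that fixed, Kira's statement is true, so Kira is a truth-teller.
With that fixed, Wade's statement is true, so Wade is a truth-teller.

Ines: liar, Chao: truth-teller, Kira: truth-teller, Wade: truth-teller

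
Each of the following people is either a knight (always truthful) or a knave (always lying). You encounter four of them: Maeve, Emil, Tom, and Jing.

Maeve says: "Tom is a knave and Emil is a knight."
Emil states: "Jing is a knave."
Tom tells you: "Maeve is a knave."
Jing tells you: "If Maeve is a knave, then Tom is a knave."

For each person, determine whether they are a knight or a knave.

Maeve: knave, Emil: knight, Tom: knight, Jing: knave

Consider Maeve. Suppose Maeve is a knight.
Then no assignment of the remaining roles makes every statement match its speaker's type — contradiction.
So Maeve is a knave.
With that fixed, Tom's statement is true, so Tom is a knight.
With that fixed, Jing's statement is false, so Jing is a knave.
With that fixed, Emil's statement is true, so Emil is a knight.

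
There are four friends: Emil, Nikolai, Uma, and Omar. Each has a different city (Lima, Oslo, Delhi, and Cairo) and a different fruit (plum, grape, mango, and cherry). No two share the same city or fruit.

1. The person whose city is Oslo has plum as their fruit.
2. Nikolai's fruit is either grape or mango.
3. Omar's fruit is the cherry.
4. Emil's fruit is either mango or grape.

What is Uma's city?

Oslo

With clues 1–4, Cairo, Delhi, and Lima are impossible for Uma's city.
That leaves Oslo.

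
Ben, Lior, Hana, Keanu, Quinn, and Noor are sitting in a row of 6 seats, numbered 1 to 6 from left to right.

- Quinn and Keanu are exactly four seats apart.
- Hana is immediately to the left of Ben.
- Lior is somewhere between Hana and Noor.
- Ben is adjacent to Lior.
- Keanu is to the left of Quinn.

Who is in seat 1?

Keanu

With clues 1–2, Ben and Hana are ruled out for seat 1.
With clues 1–3, Lior is ruled out for seat 1.
With clues 1–4, Noor is ruled out for seat 1.
With clues 1–5, Quinn is ruled out for seat 1.
So seat 1 is Keanu.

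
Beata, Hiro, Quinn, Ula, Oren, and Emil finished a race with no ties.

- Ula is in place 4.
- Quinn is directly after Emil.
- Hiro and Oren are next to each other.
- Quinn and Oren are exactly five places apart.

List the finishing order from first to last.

Oren, Hiro, Beata, Ula, Emil, Quinn

From clue 1: Ula → place 4.
From clues 1–2: Quinn is in {2,3,6}.
From clues 1–3: Beata is in {1,3}.
From clues 1–4: Oren → place 1, Hiro → place 2, Beata → place 3, Emil → place 5, Quinn → place 6.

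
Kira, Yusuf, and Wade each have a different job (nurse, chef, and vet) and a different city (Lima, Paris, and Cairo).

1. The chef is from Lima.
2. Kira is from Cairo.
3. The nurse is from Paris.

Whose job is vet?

With clues 1–3, Wade and Yusuf are impossible for the one with job vet.
That leaves Kira.

Kira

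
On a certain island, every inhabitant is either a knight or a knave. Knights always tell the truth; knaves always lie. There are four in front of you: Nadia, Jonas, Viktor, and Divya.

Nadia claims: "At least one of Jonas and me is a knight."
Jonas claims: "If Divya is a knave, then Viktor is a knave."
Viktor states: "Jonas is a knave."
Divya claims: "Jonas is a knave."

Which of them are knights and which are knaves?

Nadia: knight, Jonas: knight, Viktor: knave, Divya: knave

Consider Nadia. Suppose Nadia is a knave.
Then no assignment of the remaining roles makes every statement match its speaker's type — contradiction.
So Nadia is a knight.
Consider Jonas. Suppose Jonas is a knave.
Then no assignment of the remaining roles makes every statement match its speaker's type — contradiction.
So Jonas is a knight.
With that fixed, Viktor's statement is false, so Viktor is a knave.
With that fixed, Divya's statement is false, so Divya is a knave.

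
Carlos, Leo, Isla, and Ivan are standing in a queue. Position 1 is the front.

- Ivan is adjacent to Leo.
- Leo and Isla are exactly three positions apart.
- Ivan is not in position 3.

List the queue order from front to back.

From clues 1–2: Carlos is in {2,3}.
From clues 1–3: Leo → position 1, Ivan → position 2, Carlos → position 3, Isla → position 4.

Leo, Ivan, Carlos, Isla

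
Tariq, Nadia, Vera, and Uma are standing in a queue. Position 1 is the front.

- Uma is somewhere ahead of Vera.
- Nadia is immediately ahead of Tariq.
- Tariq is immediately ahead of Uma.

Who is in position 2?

With clues 1–2, Uma is ruled out for position 2.
With clues 1–3, Nadia and Vera are ruled out for position 2.
So position 2 is Tariq.

Tariq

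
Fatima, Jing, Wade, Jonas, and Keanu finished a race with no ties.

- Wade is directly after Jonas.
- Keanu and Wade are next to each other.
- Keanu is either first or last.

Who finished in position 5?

Keanu

With clue 1, Jonas is ruled out for place 5.
With clues 1–2, Wade is ruled out for place 5.
With clues 1–3, Fatima and Jing are ruled out for place 5.
So place 5 is Keanu.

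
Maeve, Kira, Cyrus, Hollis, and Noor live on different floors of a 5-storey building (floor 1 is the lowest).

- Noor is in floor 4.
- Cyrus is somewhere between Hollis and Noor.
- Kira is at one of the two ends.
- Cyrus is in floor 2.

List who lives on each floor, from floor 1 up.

Hollis, Cyrus, Maeve, Noor, Kira

From clue 1: Noor → floor 4.
From clues 1–2: Cyrus is in {2,3}.
From clues 1–3: Kira is in {1,5}.
From clues 1–4: Hollis → floor 1, Cyrus → floor 2, Maeve → floor 3, Kira → floor 5.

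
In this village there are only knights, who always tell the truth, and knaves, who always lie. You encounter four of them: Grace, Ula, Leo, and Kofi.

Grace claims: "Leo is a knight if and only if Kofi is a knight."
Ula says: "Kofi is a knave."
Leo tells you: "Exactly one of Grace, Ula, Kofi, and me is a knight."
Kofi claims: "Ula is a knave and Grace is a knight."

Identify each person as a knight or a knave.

Consider Grace. Suppose Grace is a knave.
Then no assignment of the remaining roles makes every statement match its speaker's type — contradiction.
So Grace is a knight.
Consider Ula. Suppose Ula is a knave.
Then no assignment of the remaining roles makes every statement match its speaker's type — contradiction.
So Ula is a knight.
With that fixed, Leo's statement is false, so Leo is a knave.
With that fixed, Kofi's statement is false, so Kofi is a knave.

Grace: knight, Ula: knight, Leo: knave, Kofi: knave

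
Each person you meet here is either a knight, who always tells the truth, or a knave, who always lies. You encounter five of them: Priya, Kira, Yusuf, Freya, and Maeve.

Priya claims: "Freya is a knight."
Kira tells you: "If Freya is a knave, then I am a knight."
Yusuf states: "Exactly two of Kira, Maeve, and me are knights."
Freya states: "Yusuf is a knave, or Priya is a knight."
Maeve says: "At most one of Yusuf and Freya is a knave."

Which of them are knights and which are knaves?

Priya: knave, Kira: knave, Yusuf: knight, Freya: knave, Maeve: knight

Consider Priya. Suppose Priya is a knight.
Then no assignment of the remaining roles makes every statement match its speaker's type — contradiction.
So Priya is a knave.
Consider Kira. Suppose Kira is a knight.
Then no assignment of the remaining roles makes every statement match its speaker's type — contradiction.
So Kira is a knave.
Consider Yusuf. Suppose Yusuf is a knave.
Then no assignment of the remaining roles makes every statement match its speaker's type — contradiction.
So Yusuf is a knight.
With that fixed, Freya's statement is false, so Freya is a knave.
With that fixed, Maeve's statement is true, so Maeve is a knight.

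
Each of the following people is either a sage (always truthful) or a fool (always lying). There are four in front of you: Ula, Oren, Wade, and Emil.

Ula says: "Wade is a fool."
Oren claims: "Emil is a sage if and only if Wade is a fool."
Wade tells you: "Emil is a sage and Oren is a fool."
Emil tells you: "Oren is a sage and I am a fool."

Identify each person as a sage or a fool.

Ula: sage, Oren: fool, Wade: fool, Emil: fool

Consider Ula. Suppose Ula is a fool.
Then no assignment of the remaining roles makes every statement match its speaker's type — contradiction.
So Ula is a sage.
Consider Oren. Suppose Oren is a sage.
Then whichever role Emil has, Emil's statement has the wrong truth value — contradiction.
So Oren is a fool.
With that fixed, Emil's statement is false, so Emil is a fool.
With that fixed, Wade's statement is false, so Wade is a fool.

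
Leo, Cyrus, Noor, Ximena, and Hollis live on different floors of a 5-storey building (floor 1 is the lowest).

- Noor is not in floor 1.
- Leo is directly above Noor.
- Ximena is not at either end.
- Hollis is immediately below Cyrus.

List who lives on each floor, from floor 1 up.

From clue 1: Noor is in {2,3,4,5}.
From clues 1–2: Leo is in {3,4,5}.
From clues 1–4: Hollis → floor 1, Cyrus → floor 2, Ximena → floor 3, Noor → floor 4, Leo → floor 5.

Hollis, Cyrus, Ximena, Noor, Leo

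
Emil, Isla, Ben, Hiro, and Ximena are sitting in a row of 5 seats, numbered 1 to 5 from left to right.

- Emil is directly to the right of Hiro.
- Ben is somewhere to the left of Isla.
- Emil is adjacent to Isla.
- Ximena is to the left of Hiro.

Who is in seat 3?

Hiro

With clues 1–3, Ben, Isla, and Ximena are ruled out for seat 3.
With clues 1–4, Emil is ruled out for seat 3.
So seat 3 is Hiro.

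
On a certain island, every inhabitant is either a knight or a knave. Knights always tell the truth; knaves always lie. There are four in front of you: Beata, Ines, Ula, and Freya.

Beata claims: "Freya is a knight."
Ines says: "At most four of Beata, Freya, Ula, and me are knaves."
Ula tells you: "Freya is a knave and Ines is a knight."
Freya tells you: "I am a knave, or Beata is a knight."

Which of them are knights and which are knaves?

Beata: knight, Ines: knight, Ula: knave, Freya: knight

Regardless of anyone's role, Ines's statement is true, so Ines is a knight.
Consider Beata. Suppose Beata is a knave.
Then whichever role Freya has, Freya's statement has the wrong truth value — contradiction.
So Beata is a knight.
With that fixed, Freya's statement is true, so Freya is a knight.
With that fixed, Ula's statement is false, so Ula is a knave.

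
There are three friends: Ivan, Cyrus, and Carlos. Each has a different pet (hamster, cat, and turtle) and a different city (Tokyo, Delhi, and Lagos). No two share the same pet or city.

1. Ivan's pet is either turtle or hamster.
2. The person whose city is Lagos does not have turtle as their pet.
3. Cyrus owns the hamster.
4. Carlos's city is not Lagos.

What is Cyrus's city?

With clues 1–4, Delhi and Tokyo are impossible for Cyrus's city.
That leaves Lagos.

Lagos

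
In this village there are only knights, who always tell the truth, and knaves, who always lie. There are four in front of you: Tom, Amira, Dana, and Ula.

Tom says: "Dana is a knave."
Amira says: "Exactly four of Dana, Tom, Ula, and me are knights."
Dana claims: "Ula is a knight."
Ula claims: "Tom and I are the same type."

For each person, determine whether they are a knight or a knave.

Consider Tom. Suppose Tom is a knave.
Then whichever role Ula has, Ula's statement has the wrong truth value — contradiction.
So Tom is a knight.
Consider Amira. Suppose Amira is a knight.
Then no assignment of the remaining roles makes every statement match its speaker's type — contradiction.
So Amira is a knave.
Consider Dana. Suppose Dana is a knight.
Then Tom's statement comes out false, contradicting Tom being a knight.
So Dana is a knave.
Consider Ula. Suppose Ula is a knight.
Then Dana's statement comes out true, contradicting Dana being a knave.
So Ula is a knave.

Tom: knight, Amira: knave, Dana: knave, Ula: knave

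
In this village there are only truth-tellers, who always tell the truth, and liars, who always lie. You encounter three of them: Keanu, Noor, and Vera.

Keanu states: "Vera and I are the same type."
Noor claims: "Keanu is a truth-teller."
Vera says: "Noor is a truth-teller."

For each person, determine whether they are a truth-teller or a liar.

Keanu: truth-teller, Noor: truth-teller, Vera: truth-teller

Consider Keanu. Suppose Keanu is a liar.
Then no assignment of the remaining roles makes every statement match its speaker's type — contradiction.
So Keanu is a truth-teller.
With that fixed, Noor's statement is true, so Noor is a truth-teller.
With that fixed, Vera's statement is true, so Vera is a truth-teller.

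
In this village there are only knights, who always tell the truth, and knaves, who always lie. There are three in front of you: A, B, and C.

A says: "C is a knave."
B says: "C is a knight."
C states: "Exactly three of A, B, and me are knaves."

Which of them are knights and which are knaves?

Consider A. Suppose A is a knave.
Then no assignment of the remaining roles makes every statement match its speaker's type — contradiction.
So A is a knight.
With that fixed, C's statement is false, so C is a knave.
With that fixed, B's statement is false, so B is a knave.

A: knight, B: knave, C: knave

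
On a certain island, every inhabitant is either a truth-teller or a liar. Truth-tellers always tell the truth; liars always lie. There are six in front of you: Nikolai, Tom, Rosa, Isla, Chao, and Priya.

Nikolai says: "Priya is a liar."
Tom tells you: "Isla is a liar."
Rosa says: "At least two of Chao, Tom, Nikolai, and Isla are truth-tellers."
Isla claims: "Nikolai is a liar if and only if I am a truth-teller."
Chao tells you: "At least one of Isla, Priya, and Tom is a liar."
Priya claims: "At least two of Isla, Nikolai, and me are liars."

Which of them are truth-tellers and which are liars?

Consider Nikolai. Suppose Nikolai is a truth-teller.
Then whichever role Isla has, Isla's statement has the wrong truth value — contradiction.
So Nikolai is a liar.
Consider Tom. Suppose Tom is a liar.
Then no assignment of the remaining roles makes every statement match its speaker's type — contradiction.
So Tom is a truth-teller.
Consider Rosa. Suppose Rosa is a liar.
Then no assignment of the remaining roles makes every statement match its speaker's type — contradiction.
So Rosa is a truth-teller.
Consider Isla. Suppose Isla is a truth-teller.
Then Tom's statement comes out false, contradicting Tom being a truth-teller.
So Isla is a liar.
With that fixed, Chao's statement is true, so Chao is a truth-teller.
With that fixed, Priya's statement is true, so Priya is a truth-teller.

Nikolai: liar, Tom: truth-teller, Rosa: truth-teller, Isla: liar, Chao: truth-teller, Priya: truth-teller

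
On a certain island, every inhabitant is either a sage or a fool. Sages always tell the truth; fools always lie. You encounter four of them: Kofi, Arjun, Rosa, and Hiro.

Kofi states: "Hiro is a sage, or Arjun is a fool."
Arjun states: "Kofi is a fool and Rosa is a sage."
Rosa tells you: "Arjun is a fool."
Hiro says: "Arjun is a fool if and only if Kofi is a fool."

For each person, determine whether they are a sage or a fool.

Consider Kofi. Suppose Kofi is a fool.
Then no assignment of the remaining roles makes every statement match its speaker's type — contradiction.
So Kofi is a sage.
With that fixed, Arjun's statement is false, so Arjun is a fool.
With that fixed, Rosa's statement is true, so Rosa is a sage.
With that fixed, Hiro's statement is false, so Hiro is a fool.

Kofi: sage, Arjun: fool, Rosa: sage, Hiro: fool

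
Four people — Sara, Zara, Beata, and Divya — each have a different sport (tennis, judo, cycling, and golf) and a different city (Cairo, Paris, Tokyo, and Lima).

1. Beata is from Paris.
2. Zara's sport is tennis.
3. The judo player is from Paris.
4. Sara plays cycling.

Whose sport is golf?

With clues 1–2, Zara is impossible for the one with sport golf.
With clues 1–3, Beata is impossible for the one with sport golf.
With clues 1–4, Sara is impossible for the one with sport golf.
That leaves Divya.

Divya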